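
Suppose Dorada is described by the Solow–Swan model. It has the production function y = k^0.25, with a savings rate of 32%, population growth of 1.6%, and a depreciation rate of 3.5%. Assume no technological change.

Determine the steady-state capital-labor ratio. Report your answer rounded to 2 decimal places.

k* ≈ 11.57

In steady state, investment equals break-even investment: s·k^α = (n + δ)·k.
Dividing both sides by k: k^(1−α) = s / (n + δ).
k^0.75 = 0.32 / (0.016 + 0.035) = 0.32 / 0.051 = 6.2745
k* = 6.2745^(1/0.75) ≈ 11.5728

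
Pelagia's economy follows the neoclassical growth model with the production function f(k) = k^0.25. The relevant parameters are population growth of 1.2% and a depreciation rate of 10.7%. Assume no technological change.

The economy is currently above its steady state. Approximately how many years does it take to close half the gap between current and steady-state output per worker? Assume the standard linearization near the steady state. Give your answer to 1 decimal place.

half-life ≈ 7.8 years

Near the steady state the convergence rate is λ = (1 − α)(n + δ).
λ = (1 − 0.25) × 0.119 = 0.75 × 0.119 = 0.08925
Half-life = ln 2 / λ = 0.6931 / 0.08925 ≈ 7.77 years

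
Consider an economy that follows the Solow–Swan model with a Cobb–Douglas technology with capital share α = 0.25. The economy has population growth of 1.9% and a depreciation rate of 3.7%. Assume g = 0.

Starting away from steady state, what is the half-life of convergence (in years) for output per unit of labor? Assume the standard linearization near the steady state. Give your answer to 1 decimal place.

Near the steady state the convergence rate is λ = (1 − α)(n + δ).
λ = (1 − 0.25) × 0.056 = 0.75 × 0.056 = 0.0420
Half-life = ln 2 / λ = 0.6931 / 0.0420 ≈ 16.50 years

about 16.5 years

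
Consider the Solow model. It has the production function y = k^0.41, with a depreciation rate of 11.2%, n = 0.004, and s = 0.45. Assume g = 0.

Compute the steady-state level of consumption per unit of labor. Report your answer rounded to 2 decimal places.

c* = 1.41

Steady state requires s·f(k) = (n + δ)·k, i.e. s·k^α = (n + δ)·k.
Rearranging, k^(1−α) = s / (n + δ).
k^0.59 = 0.45 / (0.004 + 0.112) = 0.45 / 0.116 = 3.8793
k* = 3.8793^(1/0.59) ≈ 9.9515
y* = (k*)^α = 9.9515^0.41 ≈ 2.5653
c* = (1 − s)·y* = (1 − 0.45) × 2.5653 ≈ 1.4109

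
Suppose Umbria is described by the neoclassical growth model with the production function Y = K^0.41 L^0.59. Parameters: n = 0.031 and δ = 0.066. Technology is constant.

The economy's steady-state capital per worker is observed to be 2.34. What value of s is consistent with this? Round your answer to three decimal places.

At the steady state, Δk = 0, so s·k^α = (n + δ)·k.
So s / (n + δ) = (k*)^(1−α) = 2.34^0.59 = 1.6513.
Therefore s = 1.6513 × (n + δ) = 1.6513 × 0.097 = 0.1602.

s ≈ 0.160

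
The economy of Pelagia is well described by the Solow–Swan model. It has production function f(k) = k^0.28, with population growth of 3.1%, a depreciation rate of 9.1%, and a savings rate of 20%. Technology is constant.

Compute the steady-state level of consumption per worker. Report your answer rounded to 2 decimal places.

c* = 0.97

Steady state requires s·f(k) = (n + δ)·k, i.e. s·k^α = (n + δ)·k.
Dividing both sides by k: k^(1−α) = s / (n + δ).
k^0.72 = 0.20 / (0.031 + 0.091) = 0.20 / 0.122 = 1.6393
k* = 1.6393^(1/0.72) ≈ 1.9867
y* = (k*)^α = 1.9867^0.28 ≈ 1.2119
c* = (1 − s)·y* = (1 − 0.20) × 1.2119 ≈ 0.9695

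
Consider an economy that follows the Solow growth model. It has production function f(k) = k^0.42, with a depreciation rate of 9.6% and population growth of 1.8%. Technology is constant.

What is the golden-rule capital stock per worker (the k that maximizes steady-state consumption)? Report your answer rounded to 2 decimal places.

The golden rule sets f'(k) = n + δ, i.e. α·k^(α−1) = n + δ.
So k^(1−α) = α / (n + δ) = 0.42 / 0.114 = 3.6842.
k_gold = 3.6842^(1/0.58) ≈ 9.4723

k_gold ≈ 9.47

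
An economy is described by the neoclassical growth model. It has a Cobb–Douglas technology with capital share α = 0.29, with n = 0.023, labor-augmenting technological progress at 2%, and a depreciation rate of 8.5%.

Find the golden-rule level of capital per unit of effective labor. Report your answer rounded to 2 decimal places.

The golden rule sets f'(k) = n + g + δ, i.e. α·k^(α−1) = n + g + δ.
So k^(1−α) = α / (n + g + δ) = 0.29 / 0.128 = 2.2656.
k_gold = 2.2656^(1/0.71) ≈ 3.1642

k_gold ≈ 3.16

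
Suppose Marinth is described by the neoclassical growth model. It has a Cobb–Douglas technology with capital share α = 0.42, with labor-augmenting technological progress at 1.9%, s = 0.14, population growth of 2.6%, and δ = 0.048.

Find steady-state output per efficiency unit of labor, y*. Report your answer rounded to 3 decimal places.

Steady state requires s·f(k) = (n + g + δ)·k, i.e. s·k^α = (n + g + δ)·k.
Rearranging, k^(1−α) = s / (n + g + δ).
k^0.58 = 0.14 / (0.026 + 0.019 + 0.048) = 0.14 / 0.093 = 1.5054
k* = 1.5054^(1/0.58) ≈ 2.0244
y* = (k*)^α = 2.0244^0.42 ≈ 1.3448

y* = 1.345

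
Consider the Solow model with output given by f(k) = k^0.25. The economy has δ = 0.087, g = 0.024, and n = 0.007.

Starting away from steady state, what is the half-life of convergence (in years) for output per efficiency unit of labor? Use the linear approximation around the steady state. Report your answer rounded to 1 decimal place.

about 7.8 years

Near the steady state the convergence rate is λ = (1 − α)(n + g + δ).
λ = (1 − 0.25) × 0.118 = 0.75 × 0.118 = 0.0885
Half-life = ln 2 / λ = 0.6931 / 0.0885 ≈ 7.83 years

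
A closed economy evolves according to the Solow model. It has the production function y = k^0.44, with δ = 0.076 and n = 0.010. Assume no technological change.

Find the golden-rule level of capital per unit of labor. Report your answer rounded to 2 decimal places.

k_gold ≈ 18.45

The golden rule sets f'(k) = n + δ, i.e. α·k^(α−1) = n + δ.
So k^(1−α) = α / (n + δ) = 0.44 / 0.086 = 5.1163.
k_gold = 5.1163^(1/0.56) ≈ 18.4499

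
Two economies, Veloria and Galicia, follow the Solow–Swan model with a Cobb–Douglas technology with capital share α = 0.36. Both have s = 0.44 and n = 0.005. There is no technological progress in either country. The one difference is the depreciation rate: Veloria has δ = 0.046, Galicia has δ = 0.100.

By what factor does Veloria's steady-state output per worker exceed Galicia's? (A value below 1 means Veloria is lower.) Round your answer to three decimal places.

Steady-state y* = [s/(n + δ)]^(α/(1−α)), so the ratio is [ (s_V/(n + δ)_V) / (s_G/(n + δ)_G) ]^0.5625.
s_V/(n + δ)_V = 0.44/0.051 = 8.6275; s_G/(n + δ)_G = 0.44/0.105 = 4.1905.
Ratio = (8.6275/4.1905)^0.5625 = 2.0588^0.5625 ≈ 1.5011

ratio ≈ 1.501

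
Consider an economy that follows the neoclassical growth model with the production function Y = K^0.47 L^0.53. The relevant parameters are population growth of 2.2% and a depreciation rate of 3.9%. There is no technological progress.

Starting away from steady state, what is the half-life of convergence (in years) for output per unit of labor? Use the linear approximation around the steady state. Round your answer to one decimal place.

about 21.4 years

Near the steady state the convergence rate is λ = (1 − α)(n + δ).
λ = (1 − 0.47) × 0.061 = 0.53 × 0.061 = 0.03233
Half-life = ln 2 / λ = 0.6931 / 0.03233 ≈ 21.44 years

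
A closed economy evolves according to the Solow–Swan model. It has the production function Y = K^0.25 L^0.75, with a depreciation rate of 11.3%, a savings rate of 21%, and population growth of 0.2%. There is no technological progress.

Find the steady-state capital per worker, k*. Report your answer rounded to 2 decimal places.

Steady state requires s·f(k) = (n + δ)·k, i.e. s·k^α = (n + δ)·k.
Rearranging, k^(1−α) = s / (n + δ).
k^0.75 = 0.21 / (0.002 + 0.113) = 0.21 / 0.115 = 1.8261
k* = 1.8261^(1/0.75) ≈ 2.2320

k* ≈ 2.23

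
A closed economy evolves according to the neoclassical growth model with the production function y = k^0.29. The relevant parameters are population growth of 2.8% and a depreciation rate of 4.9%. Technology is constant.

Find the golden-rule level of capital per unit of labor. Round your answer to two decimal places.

k_gold ≈ 6.47

The golden rule sets f'(k) = n + δ, i.e. α·k^(α−1) = n + δ.
So k^(1−α) = α / (n + δ) = 0.29 / 0.077 = 3.7662.
k_gold = 3.7662^(1/0.71) ≈ 6.4734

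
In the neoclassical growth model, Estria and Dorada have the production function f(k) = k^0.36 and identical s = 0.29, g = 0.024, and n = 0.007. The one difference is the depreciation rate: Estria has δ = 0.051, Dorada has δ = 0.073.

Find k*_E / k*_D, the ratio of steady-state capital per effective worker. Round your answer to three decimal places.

ratio ≈ 1.450

Steady-state k* = [s/(n + g + δ)]^(1/(1−α)), so the ratio is [ (s_E/(n + g + δ)_E) / (s_D/(n + g + δ)_D) ]^1.5625.
s_E/(n + g + δ)_E = 0.29/0.082 = 3.5366; s_D/(n + g + δ)_D = 0.29/0.104 = 2.7885.
Ratio = (3.5366/2.7885)^1.5625 = 1.2683^1.5625 ≈ 1.4497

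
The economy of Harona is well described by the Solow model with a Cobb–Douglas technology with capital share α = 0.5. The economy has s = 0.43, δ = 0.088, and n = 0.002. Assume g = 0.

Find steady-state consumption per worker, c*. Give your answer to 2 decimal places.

At the steady state, Δk = 0, so s·k^α = (n + δ)·k.
Dividing both sides by k: k^(1−α) = s / (n + δ).
k^0.5 = 0.43 / (0.002 + 0.088) = 0.43 / 0.090 = 4.7778
k* = 4.7778^(1/0.5) ≈ 22.8274
y* = (k*)^α = 22.8274^0.5 ≈ 4.7778
c* = (1 − s)·y* = (1 − 0.43) × 4.7778 ≈ 2.7233

c* = 2.72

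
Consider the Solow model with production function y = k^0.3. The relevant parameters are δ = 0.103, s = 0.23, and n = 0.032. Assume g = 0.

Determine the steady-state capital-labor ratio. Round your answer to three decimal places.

At the steady state, Δk = 0, so s·k^α = (n + δ)·k.
Rearranging, k^(1−α) = s / (n + δ).
k^0.7 = 0.23 / (0.032 + 0.103) = 0.23 / 0.135 = 1.7037
k* = 1.7037^(1/0.7) ≈ 2.1407

k* = 2.141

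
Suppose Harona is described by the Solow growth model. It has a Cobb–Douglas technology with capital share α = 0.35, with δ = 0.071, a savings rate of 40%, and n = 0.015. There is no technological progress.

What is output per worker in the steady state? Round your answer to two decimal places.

In steady state, investment equals break-even investment: s·k^α = (n + δ)·k.
Dividing both sides by k: k^(1−α) = s / (n + δ).
k^0.65 = 0.40 / (0.015 + 0.071) = 0.40 / 0.086 = 4.6512
k* = 4.6512^(1/0.65) ≈ 10.6420
y* = (k*)^α = 10.6420^0.35 ≈ 2.2880

y* = 2.29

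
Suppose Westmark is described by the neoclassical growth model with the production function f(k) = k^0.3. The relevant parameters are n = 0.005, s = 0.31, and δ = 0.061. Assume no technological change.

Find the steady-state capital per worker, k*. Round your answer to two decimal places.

k* = 9.11

At the steady state, Δk = 0, so s·k^α = (n + δ)·k.
Rearranging, k^(1−α) = s / (n + δ).
k^0.7 = 0.31 / (0.005 + 0.061) = 0.31 / 0.066 = 4.6970
k* = 4.6970^(1/0.7) ≈ 9.1147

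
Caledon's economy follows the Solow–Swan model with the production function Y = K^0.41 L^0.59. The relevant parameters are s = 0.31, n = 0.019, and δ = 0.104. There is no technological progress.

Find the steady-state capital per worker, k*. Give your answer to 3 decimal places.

k* ≈ 4.791

In steady state, investment equals break-even investment: s·k^α = (n + δ)·k.
Dividing both sides by k: k^(1−α) = s / (n + δ).
k^0.59 = 0.31 / (0.019 + 0.104) = 0.31 / 0.123 = 2.5203
k* = 2.5203^(1/0.59) ≈ 4.7910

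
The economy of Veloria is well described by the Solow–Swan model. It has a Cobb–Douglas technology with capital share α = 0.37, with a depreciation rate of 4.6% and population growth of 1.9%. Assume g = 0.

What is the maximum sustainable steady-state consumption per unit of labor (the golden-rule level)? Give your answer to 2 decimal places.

At the golden rule, f'(k) = n + δ, so α·k^(α−1) = n + δ and k_gold = (α/(n + δ))^(1/(1−α)).
k_gold = (0.37/0.065)^(1/0.63) = 5.6923^1.5873 ≈ 15.8077
c_gold = f(k_gold) − (n + δ)·k_gold = 2.7770 − 0.065×15.8077 ≈ 1.7495

c_gold ≈ 1.75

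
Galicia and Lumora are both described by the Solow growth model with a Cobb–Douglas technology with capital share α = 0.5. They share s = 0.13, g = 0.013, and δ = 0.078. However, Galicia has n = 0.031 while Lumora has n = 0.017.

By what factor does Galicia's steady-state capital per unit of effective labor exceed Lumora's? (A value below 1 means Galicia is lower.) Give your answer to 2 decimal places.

Steady-state k* = [s/(n + g + δ)]^(1/(1−α)), so the ratio is [ (s_G/(n + g + δ)_G) / (s_L/(n + g + δ)_L) ]^2.
s_G/(n + g + δ)_G = 0.13/0.122 = 1.0656; s_L/(n + g + δ)_L = 0.13/0.108 = 1.2037.
Ratio = (1.0656/1.2037)^2 = 0.8853^2 ≈ 0.7838

ratio ≈ 0.78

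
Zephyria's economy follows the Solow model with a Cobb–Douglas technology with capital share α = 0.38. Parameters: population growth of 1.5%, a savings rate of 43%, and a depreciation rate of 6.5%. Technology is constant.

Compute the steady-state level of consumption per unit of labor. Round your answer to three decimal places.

In steady state, investment equals break-even investment: s·k^α = (n + δ)·k.
Rearranging, k^(1−α) = s / (n + δ).
k^0.62 = 0.43 / (0.015 + 0.065) = 0.43 / 0.080 = 5.3750
k* = 5.3750^(1/0.62) ≈ 15.0671
y* = (k*)^α = 15.0671^0.38 ≈ 2.8032
c* = (1 − s)·y* = (1 − 0.43) × 2.8032 ≈ 1.5978

c* = 1.598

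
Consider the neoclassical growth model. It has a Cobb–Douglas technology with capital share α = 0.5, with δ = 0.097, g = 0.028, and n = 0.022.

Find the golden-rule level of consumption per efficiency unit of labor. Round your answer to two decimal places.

At the golden rule, f'(k) = n + g + δ, so α·k^(α−1) = n + g + δ and k_gold = (α/(n + g + δ))^(1/(1−α)).
k_gold = (0.5/0.147)^(1/0.5) = 3.4014^2 ≈ 11.5695
c_gold = f(k_gold) − (n + g + δ)·k_gold = 3.4014 − 0.147×11.5695 ≈ 1.7007

c_gold ≈ 1.70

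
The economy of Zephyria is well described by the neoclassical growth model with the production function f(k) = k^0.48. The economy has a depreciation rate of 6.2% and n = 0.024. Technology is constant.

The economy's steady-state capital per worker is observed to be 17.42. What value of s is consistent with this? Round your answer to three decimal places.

At the steady state, Δk = 0, so s·k^α = (n + δ)·k.
So s / (n + δ) = (k*)^(1−α) = 17.42^0.52 = 4.4192.
Therefore s = 4.4192 × (n + δ) = 4.4192 × 0.086 = 0.3801.

s ≈ 0.380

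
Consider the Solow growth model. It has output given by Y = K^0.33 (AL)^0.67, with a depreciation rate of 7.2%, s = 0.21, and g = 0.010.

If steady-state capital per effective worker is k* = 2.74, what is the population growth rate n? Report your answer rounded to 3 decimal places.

n ≈ 0.025

In steady state, investment equals break-even investment: s·k^α = (n + g + δ)·k.
So s / (n + g + δ) = (k*)^(1−α) = 2.74^0.67 = 1.9647.
Therefore n + g + δ = s / 1.9647 = 0.21 / 1.9647 = 0.1069, so n = 0.1069 − 0.082 = 0.0249.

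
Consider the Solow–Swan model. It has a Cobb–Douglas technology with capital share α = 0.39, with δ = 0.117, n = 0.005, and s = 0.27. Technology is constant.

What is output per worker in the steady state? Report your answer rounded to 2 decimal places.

At the steady state, Δk = 0, so s·k^α = (n + δ)·k.
Dividing both sides by k: k^(1−α) = s / (n + δ).
k^0.61 = 0.27 / (0.005 + 0.117) = 0.27 / 0.122 = 2.2131
k* = 2.2131^(1/0.61) ≈ 3.6777
y* = (k*)^α = 3.6777^0.39 ≈ 1.6618

y* = 1.66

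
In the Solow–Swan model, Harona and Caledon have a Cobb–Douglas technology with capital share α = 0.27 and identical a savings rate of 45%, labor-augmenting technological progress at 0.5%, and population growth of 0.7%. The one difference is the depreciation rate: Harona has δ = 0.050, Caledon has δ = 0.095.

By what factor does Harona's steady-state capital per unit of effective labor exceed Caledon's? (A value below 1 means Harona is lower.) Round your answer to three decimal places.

Steady-state k* = [s/(n + g + δ)]^(1/(1−α)), so the ratio is [ (s_H/(n + g + δ)_H) / (s_C/(n + g + δ)_C) ]^1.3699.
s_H/(n + g + δ)_H = 0.45/0.062 = 7.2581; s_C/(n + g + δ)_C = 0.45/0.107 = 4.2056.
Ratio = (7.2581/4.2056)^1.3699 = 1.7258^1.3699 ≈ 2.1118

k*_H / k*_C ≈ 2.112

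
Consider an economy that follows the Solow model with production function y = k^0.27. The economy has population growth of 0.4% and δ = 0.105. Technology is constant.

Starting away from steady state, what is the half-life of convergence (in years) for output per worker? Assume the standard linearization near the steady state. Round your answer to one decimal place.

t_½ ≈ 8.7 years

Near the steady state the convergence rate is λ = (1 − α)(n + δ).
λ = (1 − 0.27) × 0.109 = 0.73 × 0.109 = 0.07957
Half-life = ln 2 / λ = 0.6931 / 0.07957 ≈ 8.71 years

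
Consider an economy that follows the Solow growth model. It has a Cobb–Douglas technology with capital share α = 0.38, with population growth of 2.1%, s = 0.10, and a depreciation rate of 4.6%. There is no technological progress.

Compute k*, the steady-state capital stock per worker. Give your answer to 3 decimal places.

At the steady state, Δk = 0, so s·k^α = (n + δ)·k.
Rearranging, k^(1−α) = s / (n + δ).
k^0.62 = 0.10 / (0.021 + 0.046) = 0.10 / 0.067 = 1.4925
k* = 1.4925^(1/0.62) ≈ 1.9077

k* = 1.908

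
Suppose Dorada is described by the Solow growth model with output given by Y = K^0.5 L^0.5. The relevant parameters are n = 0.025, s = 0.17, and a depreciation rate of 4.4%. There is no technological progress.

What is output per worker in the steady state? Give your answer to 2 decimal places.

y* ≈ 2.46

Steady state requires s·f(k) = (n + δ)·k, i.e. s·k^α = (n + δ)·k.
Dividing both sides by k: k^(1−α) = s / (n + δ).
k^0.5 = 0.17 / (0.025 + 0.044) = 0.17 / 0.069 = 2.4638
k* = 2.4638^(1/0.5) ≈ 6.0703
y* = (k*)^α = 6.0703^0.5 ≈ 2.4638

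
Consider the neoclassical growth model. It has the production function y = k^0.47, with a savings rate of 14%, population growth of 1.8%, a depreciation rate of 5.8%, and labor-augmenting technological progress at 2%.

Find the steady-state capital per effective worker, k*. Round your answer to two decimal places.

At the steady state, Δk = 0, so s·k^α = (n + g + δ)·k.
Dividing both sides by k: k^(1−α) = s / (n + g + δ).
k^0.53 = 0.14 / (0.018 + 0.020 + 0.058) = 0.14 / 0.096 = 1.4583
k* = 1.4583^(1/0.53) ≈ 2.0377

k* = 2.04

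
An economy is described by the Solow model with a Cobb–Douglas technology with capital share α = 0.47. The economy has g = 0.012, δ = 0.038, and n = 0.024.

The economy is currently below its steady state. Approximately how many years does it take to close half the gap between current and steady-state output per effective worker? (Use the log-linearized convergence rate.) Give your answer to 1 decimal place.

Near the steady state the convergence rate is λ = (1 − α)(n + g + δ).
λ = (1 − 0.47) × 0.074 = 0.53 × 0.074 = 0.03922
Half-life = ln 2 / λ = 0.6931 / 0.03922 ≈ 17.67 years

t_½ ≈ 17.7 years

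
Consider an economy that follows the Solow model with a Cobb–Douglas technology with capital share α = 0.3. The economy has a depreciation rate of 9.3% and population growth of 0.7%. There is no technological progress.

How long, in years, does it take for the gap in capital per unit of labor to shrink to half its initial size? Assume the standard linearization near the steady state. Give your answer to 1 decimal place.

Near the steady state the convergence rate is λ = (1 − α)(n + δ).
λ = (1 − 0.3) × 0.100 = 0.7 × 0.100 = 0.0700
Half-life = ln 2 / λ = 0.6931 / 0.0700 ≈ 9.90 years

about 9.9 years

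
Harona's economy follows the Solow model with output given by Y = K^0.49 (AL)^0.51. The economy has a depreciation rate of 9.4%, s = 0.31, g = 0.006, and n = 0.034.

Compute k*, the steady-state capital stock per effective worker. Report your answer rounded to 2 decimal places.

k* = 5.18

Steady state requires s·f(k) = (n + g + δ)·k, i.e. s·k^α = (n + g + δ)·k.
Dividing both sides by k: k^(1−α) = s / (n + g + δ).
k^0.51 = 0.31 / (0.034 + 0.006 + 0.094) = 0.31 / 0.134 = 2.3134
k* = 2.3134^(1/0.51) ≈ 5.1787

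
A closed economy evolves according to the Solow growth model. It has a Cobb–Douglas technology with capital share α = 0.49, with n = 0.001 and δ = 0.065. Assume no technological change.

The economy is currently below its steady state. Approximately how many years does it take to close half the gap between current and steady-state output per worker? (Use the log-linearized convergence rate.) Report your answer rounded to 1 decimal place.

Near the steady state the convergence rate is λ = (1 − α)(n + δ).
λ = (1 − 0.49) × 0.066 = 0.51 × 0.066 = 0.03366
Half-life = ln 2 / λ = 0.6931 / 0.03366 ≈ 20.59 years

half-life ≈ 20.6 years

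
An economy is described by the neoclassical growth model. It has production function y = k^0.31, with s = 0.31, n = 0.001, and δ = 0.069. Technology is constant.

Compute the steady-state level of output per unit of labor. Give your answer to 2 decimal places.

y* ≈ 1.95

At the steady state, Δk = 0, so s·k^α = (n + δ)·k.
Dividing both sides by k: k^(1−α) = s / (n + δ).
k^0.69 = 0.31 / (0.001 + 0.069) = 0.31 / 0.070 = 4.4286
k* = 4.4286^(1/0.69) ≈ 8.6421
y* = (k*)^α = 8.6421^0.31 ≈ 1.9514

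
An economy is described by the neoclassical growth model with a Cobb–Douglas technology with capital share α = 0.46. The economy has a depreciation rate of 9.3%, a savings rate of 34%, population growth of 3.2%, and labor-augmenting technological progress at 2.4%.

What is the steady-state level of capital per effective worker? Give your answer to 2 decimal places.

k* = 4.61

Steady state requires s·f(k) = (n + g + δ)·k, i.e. s·k^α = (n + g + δ)·k.
Dividing both sides by k: k^(1−α) = s / (n + g + δ).
k^0.54 = 0.34 / (0.032 + 0.024 + 0.093) = 0.34 / 0.149 = 2.2819
k* = 2.2819^(1/0.54) ≈ 4.6080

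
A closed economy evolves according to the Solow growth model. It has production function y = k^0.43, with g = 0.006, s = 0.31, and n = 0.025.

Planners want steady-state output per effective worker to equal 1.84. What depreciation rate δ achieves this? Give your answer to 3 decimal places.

δ ≈ 0.107

In steady state, investment equals break-even investment: s·k^α = (n + g + δ)·k.
Since y* = [s/(n + g + δ)]^(α/(1−α)), we have s/(n + g + δ) = (y*)^((1−α)/α) = 1.84^1.3256 = 2.2441.
Therefore n + g + δ = s / 2.2441 = 0.31 / 2.2441 = 0.1381, so δ = 0.1381 − 0.031 = 0.1071.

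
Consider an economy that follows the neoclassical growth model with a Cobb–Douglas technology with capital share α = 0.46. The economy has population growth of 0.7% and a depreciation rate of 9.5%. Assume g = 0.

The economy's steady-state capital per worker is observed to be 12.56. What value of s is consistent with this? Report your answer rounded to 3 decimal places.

Steady state requires s·f(k) = (n + δ)·k, i.e. s·k^α = (n + δ)·k.
So s / (n + δ) = (k*)^(1−α) = 12.56^0.54 = 3.9215.
Therefore s = 3.9215 × (n + δ) = 3.9215 × 0.102 = 0.4000.

s ≈ 0.400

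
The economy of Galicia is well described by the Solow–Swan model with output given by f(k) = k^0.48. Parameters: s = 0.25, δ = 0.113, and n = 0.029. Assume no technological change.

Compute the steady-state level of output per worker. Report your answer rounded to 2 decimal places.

In steady state, investment equals break-even investment: s·k^α = (n + δ)·k.
Rearranging, k^(1−α) = s / (n + δ).
k^0.52 = 0.25 / (0.029 + 0.113) = 0.25 / 0.142 = 1.7606
k* = 1.7606^(1/0.52) ≈ 2.9677
y* = (k*)^α = 2.9677^0.48 ≈ 1.6856

y* = 1.69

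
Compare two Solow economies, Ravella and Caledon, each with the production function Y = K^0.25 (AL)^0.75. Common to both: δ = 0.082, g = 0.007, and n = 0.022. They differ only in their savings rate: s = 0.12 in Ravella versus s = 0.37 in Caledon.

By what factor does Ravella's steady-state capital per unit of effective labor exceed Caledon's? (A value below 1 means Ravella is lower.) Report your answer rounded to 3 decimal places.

Steady-state k* = [s/(n + g + δ)]^(1/(1−α)), so the ratio is [ (s_R/(n + g + δ)_R) / (s_C/(n + g + δ)_C) ]^1.3333.
s_R/(n + g + δ)_R = 0.12/0.111 = 1.0811; s_C/(n + g + δ)_C = 0.37/0.111 = 3.3333.
Ratio = (1.0811/3.3333)^1.3333 = 0.3243^1.3333 ≈ 0.2228

ratio ≈ 0.223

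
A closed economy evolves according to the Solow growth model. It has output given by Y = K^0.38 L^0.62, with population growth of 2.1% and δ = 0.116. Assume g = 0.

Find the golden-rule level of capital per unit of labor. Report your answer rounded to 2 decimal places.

The golden rule sets f'(k) = n + δ, i.e. α·k^(α−1) = n + δ.
So k^(1−α) = α / (n + δ) = 0.38 / 0.137 = 2.7737.
k_gold = 2.7737^(1/0.62) ≈ 5.1834

k_gold ≈ 5.18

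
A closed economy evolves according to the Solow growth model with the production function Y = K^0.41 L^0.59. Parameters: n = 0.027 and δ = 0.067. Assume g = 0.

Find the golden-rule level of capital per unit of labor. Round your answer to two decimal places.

k_gold ≈ 12.14

The golden rule sets f'(k) = n + δ, i.e. α·k^(α−1) = n + δ.
So k^(1−α) = α / (n + δ) = 0.41 / 0.094 = 4.3617.
k_gold = 4.3617^(1/0.59) ≈ 12.1384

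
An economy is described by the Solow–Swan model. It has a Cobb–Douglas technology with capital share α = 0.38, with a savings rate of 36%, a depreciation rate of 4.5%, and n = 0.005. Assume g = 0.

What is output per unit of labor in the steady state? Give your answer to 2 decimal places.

y* = 3.35

At the steady state, Δk = 0, so s·k^α = (n + δ)·k.
Rearranging, k^(1−α) = s / (n + δ).
k^0.62 = 0.36 / (0.005 + 0.045) = 0.36 / 0.050 = 7.2000
k* = 7.2000^(1/0.62) ≈ 24.1432
y* = (k*)^α = 24.1432^0.38 ≈ 3.3532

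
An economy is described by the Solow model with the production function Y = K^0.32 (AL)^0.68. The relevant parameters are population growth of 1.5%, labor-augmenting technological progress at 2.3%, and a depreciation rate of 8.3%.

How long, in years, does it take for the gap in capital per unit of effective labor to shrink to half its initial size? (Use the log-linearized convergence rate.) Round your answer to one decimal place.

t_½ ≈ 8.4 years

Near the steady state the convergence rate is λ = (1 − α)(n + g + δ).
λ = (1 − 0.32) × 0.121 = 0.68 × 0.121 = 0.08228
Half-life = ln 2 / λ = 0.6931 / 0.08228 ≈ 8.42 years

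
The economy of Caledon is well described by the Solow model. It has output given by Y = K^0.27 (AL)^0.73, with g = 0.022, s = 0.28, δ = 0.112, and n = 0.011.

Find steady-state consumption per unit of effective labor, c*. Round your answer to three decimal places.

In steady state, investment equals break-even investment: s·k^α = (n + g + δ)·k.
Dividing both sides by k: k^(1−α) = s / (n + g + δ).
k^0.73 = 0.28 / (0.011 + 0.022 + 0.112) = 0.28 / 0.145 = 1.9310
k* = 1.9310^(1/0.73) ≈ 2.4631
y* = (k*)^α = 2.4631^0.27 ≈ 1.2756
c* = (1 − s)·y* = (1 − 0.28) × 1.2756 ≈ 0.9184

c* ≈ 0.918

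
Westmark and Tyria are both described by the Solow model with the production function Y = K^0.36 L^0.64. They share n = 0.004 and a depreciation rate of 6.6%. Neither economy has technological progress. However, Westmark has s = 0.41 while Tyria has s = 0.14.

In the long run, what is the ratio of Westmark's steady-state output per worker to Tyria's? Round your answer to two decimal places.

Steady-state y* = [s/(n + δ)]^(α/(1−α)), so the ratio is [ (s_W/(n + δ)_W) / (s_T/(n + δ)_T) ]^0.5625.
s_W/(n + δ)_W = 0.41/0.070 = 5.8571; s_T/(n + δ)_T = 0.14/0.070 = 2.0000.
Ratio = (5.8571/2.0000)^0.5625 = 2.9286^0.5625 ≈ 1.8302

y*_W / y*_T ≈ 1.83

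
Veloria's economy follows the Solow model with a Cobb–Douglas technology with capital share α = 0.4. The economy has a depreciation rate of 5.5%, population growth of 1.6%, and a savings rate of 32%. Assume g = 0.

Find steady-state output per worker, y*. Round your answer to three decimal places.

Steady state requires s·f(k) = (n + δ)·k, i.e. s·k^α = (n + δ)·k.
Rearranging, k^(1−α) = s / (n + δ).
k^0.6 = 0.32 / (0.016 + 0.055) = 0.32 / 0.071 = 4.5070
k* = 4.5070^(1/0.6) ≈ 12.2974
y* = (k*)^α = 12.2974^0.4 ≈ 2.7285

y* ≈ 2.729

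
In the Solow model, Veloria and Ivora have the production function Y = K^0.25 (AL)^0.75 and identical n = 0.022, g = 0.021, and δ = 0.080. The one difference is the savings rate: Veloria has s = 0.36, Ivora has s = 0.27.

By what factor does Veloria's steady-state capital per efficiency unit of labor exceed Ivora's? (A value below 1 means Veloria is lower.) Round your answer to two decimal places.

ratio ≈ 1.47

Steady-state k* = [s/(n + g + δ)]^(1/(1−α)), so the ratio is [ (s_V/(n + g + δ)_V) / (s_I/(n + g + δ)_I) ]^1.3333.
s_V/(n + g + δ)_V = 0.36/0.123 = 2.9268; s_I/(n + g + δ)_I = 0.27/0.123 = 2.1951.
Ratio = (2.9268/2.1951)^1.3333 = 1.3333^1.3333 ≈ 1.4675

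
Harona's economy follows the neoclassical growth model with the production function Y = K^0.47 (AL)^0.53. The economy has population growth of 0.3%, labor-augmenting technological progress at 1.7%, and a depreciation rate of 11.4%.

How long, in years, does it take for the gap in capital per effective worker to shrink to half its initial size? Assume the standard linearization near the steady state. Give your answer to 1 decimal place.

Near the steady state the convergence rate is λ = (1 − α)(n + g + δ).
λ = (1 − 0.47) × 0.134 = 0.53 × 0.134 = 0.07102
Half-life = ln 2 / λ = 0.6931 / 0.07102 ≈ 9.76 years

about 9.8 years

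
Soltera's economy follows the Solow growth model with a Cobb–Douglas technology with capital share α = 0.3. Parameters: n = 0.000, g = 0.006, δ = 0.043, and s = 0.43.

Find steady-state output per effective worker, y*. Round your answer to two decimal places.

At the steady state, Δk = 0, so s·k^α = (n + g + δ)·k.
Rearranging, k^(1−α) = s / (n + g + δ).
k^0.7 = 0.43 / (0.000 + 0.006 + 0.043) = 0.43 / 0.049 = 8.7755
k* = 8.7755^(1/0.7) ≈ 22.2603
y* = (k*)^α = 22.2603^0.3 ≈ 2.5366

y* ≈ 2.54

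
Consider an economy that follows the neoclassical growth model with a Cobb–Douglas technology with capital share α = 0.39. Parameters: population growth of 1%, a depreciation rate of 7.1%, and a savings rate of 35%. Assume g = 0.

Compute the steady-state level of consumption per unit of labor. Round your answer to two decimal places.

In steady state, investment equals break-even investment: s·k^α = (n + δ)·k.
Dividing both sides by k: k^(1−α) = s / (n + δ).
k^0.61 = 0.35 / (0.010 + 0.071) = 0.35 / 0.081 = 4.3210
k* = 4.3210^(1/0.61) ≈ 11.0139
y* = (k*)^α = 11.0139^0.39 ≈ 2.5489
c* = (1 − s)·y* = (1 − 0.35) × 2.5489 ≈ 1.6568

c* = 1.66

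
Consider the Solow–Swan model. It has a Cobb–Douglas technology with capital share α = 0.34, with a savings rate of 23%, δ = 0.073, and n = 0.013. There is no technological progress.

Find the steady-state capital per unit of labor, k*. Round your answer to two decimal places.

In steady state, investment equals break-even investment: s·k^α = (n + δ)·k.
Dividing both sides by k: k^(1−α) = s / (n + δ).
k^0.66 = 0.23 / (0.013 + 0.073) = 0.23 / 0.086 = 2.6744
k* = 2.6744^(1/0.66) ≈ 4.4393

k* = 4.44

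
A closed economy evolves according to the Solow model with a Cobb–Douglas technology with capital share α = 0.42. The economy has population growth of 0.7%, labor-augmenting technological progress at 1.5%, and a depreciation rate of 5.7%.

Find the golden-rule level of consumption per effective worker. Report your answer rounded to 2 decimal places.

c_gold ≈ 1.94

At the golden rule, f'(k) = n + g + δ, so α·k^(α−1) = n + g + δ and k_gold = (α/(n + g + δ))^(1/(1−α)).
k_gold = (0.42/0.079)^(1/0.58) = 5.3165^1.7241 ≈ 17.8259
c_gold = f(k_gold) − (n + g + δ)·k_gold = 3.3531 − 0.079×17.8259 ≈ 1.9449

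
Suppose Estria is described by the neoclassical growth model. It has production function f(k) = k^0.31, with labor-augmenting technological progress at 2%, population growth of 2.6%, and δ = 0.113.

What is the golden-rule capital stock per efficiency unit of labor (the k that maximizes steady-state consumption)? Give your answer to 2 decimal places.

k_gold ≈ 2.63

The golden rule sets f'(k) = n + g + δ, i.e. α·k^(α−1) = n + g + δ.
So k^(1−α) = α / (n + g + δ) = 0.31 / 0.159 = 1.9497.
k_gold = 1.9497^(1/0.69) ≈ 2.6317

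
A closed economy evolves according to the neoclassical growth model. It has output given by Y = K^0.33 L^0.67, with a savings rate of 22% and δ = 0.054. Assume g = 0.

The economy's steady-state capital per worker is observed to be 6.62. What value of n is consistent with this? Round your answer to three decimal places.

n ≈ 0.008

In steady state, investment equals break-even investment: s·k^α = (n + δ)·k.
So s / (n + δ) = (k*)^(1−α) = 6.62^0.67 = 3.5479.
Therefore n + δ = s / 3.5479 = 0.22 / 3.5479 = 0.0620, so n = 0.0620 − 0.054 = 0.0080.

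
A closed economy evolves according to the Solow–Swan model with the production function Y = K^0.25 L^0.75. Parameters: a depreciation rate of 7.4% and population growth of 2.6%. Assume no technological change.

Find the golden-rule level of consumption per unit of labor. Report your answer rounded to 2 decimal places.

c_gold ≈ 1.02

At the golden rule, f'(k) = n + δ, so α·k^(α−1) = n + δ and k_gold = (α/(n + δ))^(1/(1−α)).
k_gold = (0.25/0.100)^(1/0.75) = 2.5000^1.3333 ≈ 3.3929
c_gold = f(k_gold) − (n + δ)·k_gold = 1.3572 − 0.100×3.3929 ≈ 1.0179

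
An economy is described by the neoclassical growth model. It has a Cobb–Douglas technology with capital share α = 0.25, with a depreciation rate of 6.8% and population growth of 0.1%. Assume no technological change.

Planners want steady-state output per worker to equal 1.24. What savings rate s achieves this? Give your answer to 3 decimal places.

Steady state requires s·f(k) = (n + δ)·k, i.e. s·k^α = (n + δ)·k.
Since y* = [s/(n + δ)]^(α/(1−α)), we have s/(n + δ) = (y*)^((1−α)/α) = 1.24^3 = 1.9066.
Therefore s = 1.9066 × (n + δ) = 1.9066 × 0.069 = 0.1316.

s ≈ 0.132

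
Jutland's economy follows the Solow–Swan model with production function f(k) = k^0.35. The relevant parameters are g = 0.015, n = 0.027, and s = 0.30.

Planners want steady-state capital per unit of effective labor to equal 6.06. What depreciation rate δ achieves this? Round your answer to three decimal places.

δ ≈ 0.051

At the steady state, Δk = 0, so s·k^α = (n + g + δ)·k.
So s / (n + g + δ) = (k*)^(1−α) = 6.06^0.65 = 3.2256.
Therefore n + g + δ = s / 3.2256 = 0.30 / 3.2256 = 0.0930, so δ = 0.0930 − 0.042 = 0.0510.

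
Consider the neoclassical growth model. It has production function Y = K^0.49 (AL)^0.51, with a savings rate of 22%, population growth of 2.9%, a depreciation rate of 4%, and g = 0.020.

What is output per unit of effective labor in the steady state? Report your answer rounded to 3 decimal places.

Steady state requires s·f(k) = (n + g + δ)·k, i.e. s·k^α = (n + g + δ)·k.
Rearranging, k^(1−α) = s / (n + g + δ).
k^0.51 = 0.22 / (0.029 + 0.020 + 0.040) = 0.22 / 0.089 = 2.4719
k* = 2.4719^(1/0.51) ≈ 5.8972
y* = (k*)^α = 5.8972^0.49 ≈ 2.3857

y* ≈ 2.386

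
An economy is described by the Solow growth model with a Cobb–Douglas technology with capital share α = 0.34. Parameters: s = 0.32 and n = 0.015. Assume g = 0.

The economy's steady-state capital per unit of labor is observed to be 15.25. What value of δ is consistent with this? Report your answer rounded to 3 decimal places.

Steady state requires s·f(k) = (n + δ)·k, i.e. s·k^α = (n + δ)·k.
So s / (n + δ) = (k*)^(1−α) = 15.25^0.66 = 6.0389.
Therefore n + δ = s / 6.0389 = 0.32 / 6.0389 = 0.0530, so δ = 0.0530 − 0.015 = 0.0380.

δ ≈ 0.038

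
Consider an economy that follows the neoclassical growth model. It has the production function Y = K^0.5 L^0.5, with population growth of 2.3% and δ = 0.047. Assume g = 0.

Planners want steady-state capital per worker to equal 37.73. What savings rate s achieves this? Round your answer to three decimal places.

At the steady state, Δk = 0, so s·k^α = (n + δ)·k.
So s / (n + δ) = (k*)^(1−α) = 37.73^0.5 = 6.1425.
Therefore s = 6.1425 × (n + δ) = 6.1425 × 0.070 = 0.4300.

s ≈ 0.430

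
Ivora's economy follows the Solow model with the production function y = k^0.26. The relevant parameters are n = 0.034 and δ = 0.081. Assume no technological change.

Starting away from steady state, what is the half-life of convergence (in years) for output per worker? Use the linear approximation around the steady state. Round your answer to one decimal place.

Near the steady state the convergence rate is λ = (1 − α)(n + δ).
λ = (1 − 0.26) × 0.115 = 0.74 × 0.115 = 0.0851
Half-life = ln 2 / λ = 0.6931 / 0.0851 ≈ 8.14 years

t_½ ≈ 8.1 years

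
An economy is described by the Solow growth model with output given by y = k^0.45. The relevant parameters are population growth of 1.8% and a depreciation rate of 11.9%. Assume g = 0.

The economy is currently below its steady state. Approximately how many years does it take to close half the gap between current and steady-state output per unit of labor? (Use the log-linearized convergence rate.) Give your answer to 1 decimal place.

t_½ ≈ 9.2 years

Near the steady state the convergence rate is λ = (1 − α)(n + δ).
λ = (1 − 0.45) × 0.137 = 0.55 × 0.137 = 0.07535
Half-life = ln 2 / λ = 0.6931 / 0.07535 ≈ 9.20 years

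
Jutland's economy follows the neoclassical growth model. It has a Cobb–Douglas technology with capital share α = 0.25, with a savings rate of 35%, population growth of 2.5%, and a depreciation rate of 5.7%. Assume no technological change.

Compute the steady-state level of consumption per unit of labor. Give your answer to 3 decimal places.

Steady state requires s·f(k) = (n + δ)·k, i.e. s·k^α = (n + δ)·k.
Dividing both sides by k: k^(1−α) = s / (n + δ).
k^0.75 = 0.35 / (0.025 + 0.057) = 0.35 / 0.082 = 4.2683
k* = 4.2683^(1/0.75) ≈ 6.9237
y* = (k*)^α = 6.9237^0.25 ≈ 1.6221
c* = (1 − s)·y* = (1 − 0.35) × 1.6221 ≈ 1.0544

c* = 1.054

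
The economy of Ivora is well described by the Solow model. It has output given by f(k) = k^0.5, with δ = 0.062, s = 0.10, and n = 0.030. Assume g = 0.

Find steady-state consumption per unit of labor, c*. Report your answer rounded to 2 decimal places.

c* = 0.98

Steady state requires s·f(k) = (n + δ)·k, i.e. s·k^α = (n + δ)·k.
Dividing both sides by k: k^(1−α) = s / (n + δ).
k^0.5 = 0.10 / (0.030 + 0.062) = 0.10 / 0.092 = 1.0870
k* = 1.0870^(1/0.5) ≈ 1.1816
y* = (k*)^α = 1.1816^0.5 ≈ 1.0870
c* = (1 − s)·y* = (1 − 0.10) × 1.0870 ≈ 0.9783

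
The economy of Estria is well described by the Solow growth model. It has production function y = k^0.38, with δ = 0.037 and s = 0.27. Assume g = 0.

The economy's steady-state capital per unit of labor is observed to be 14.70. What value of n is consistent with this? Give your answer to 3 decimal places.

n ≈ 0.014

At the steady state, Δk = 0, so s·k^α = (n + δ)·k.
So s / (n + δ) = (k*)^(1−α) = 14.70^0.62 = 5.2934.
Therefore n + δ = s / 5.2934 = 0.27 / 5.2934 = 0.0510, so n = 0.0510 − 0.037 = 0.0140.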